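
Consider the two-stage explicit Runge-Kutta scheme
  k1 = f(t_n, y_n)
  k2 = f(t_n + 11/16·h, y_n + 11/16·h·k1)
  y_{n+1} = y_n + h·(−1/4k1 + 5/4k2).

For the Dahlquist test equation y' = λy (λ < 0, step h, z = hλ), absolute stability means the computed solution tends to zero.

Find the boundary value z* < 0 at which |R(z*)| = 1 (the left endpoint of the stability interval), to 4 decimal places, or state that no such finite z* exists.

z* = -1.1636.

Test eqn y'=λy, z=hλ:
  k1=λy_n ⇒ h·k1=z·y_n;  k2=λ(1+11/16z)y_n ⇒ h·k2=z(1+11/16z)y_n
  y_{n+1}/y_n = 1 − 1/4z + 5/4z(1+11/16z) = 1 + z + 55/64z²
  R(z) = 1 + z + 55/64z².

Find x<0 with |R(x)|<1.
x=-0.92: |R|=0.8074
R=1: x+55/64x²=0 ⇒ x=−64/55=-1.1636; min R=1−1/(4·55/64)=0.7091>−1
Confirm numerically:
  x=-0.817: |R|=0.75662 <1
  x=-0.800: |R|=0.75000 <1
  x=-0.554: |R|=0.70976 <1
  x=-1.659: |R|=1.70624 >1
  x=-1.401: |R|=1.28578 >1
  x=-1.362: |R|=1.23218 >1
Interval (-1.1636, 0).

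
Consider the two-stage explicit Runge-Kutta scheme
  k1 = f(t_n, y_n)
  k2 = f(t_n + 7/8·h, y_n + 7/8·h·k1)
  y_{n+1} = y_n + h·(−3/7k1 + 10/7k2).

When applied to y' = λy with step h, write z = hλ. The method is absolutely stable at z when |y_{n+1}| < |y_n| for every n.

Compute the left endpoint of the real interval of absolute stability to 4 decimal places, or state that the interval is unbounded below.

With y'=λy (z=hλ):
  k1=λy_n ⇒ h·k1=z·y_n;  k2=λ(1+7/8z)y_n ⇒ h·k2=z(1+7/8z)y_n
  y_{n+1}/y_n = 1 − 3/7z + 10/7z(1+7/8z) = 1 + z + 5/4z²
  so R(z) = 1 + z + 5/4z².

Boundary: |R(x)|=1, x<0.
x=-0.69: |R|=0.9051
R=1: x+5/4x²=0 ⇒ x=−4/5=-0.8000; min R=1−1/(4·5/4)=0.8000>−1
Confirm numerically:
  x=-0.749: |R|=0.95225 <1
  x=-0.599: |R|=0.84950 <1
  x=-0.550: |R|=0.82812 <1
  x=-0.396: |R|=0.80002 <1
  x=-0.972: |R|=1.20898 >1
  x=-0.859: |R|=1.06335 >1
  x=-0.832: |R|=1.03328 >1
Interval (-0.8000, 0).

z* = -0.8000.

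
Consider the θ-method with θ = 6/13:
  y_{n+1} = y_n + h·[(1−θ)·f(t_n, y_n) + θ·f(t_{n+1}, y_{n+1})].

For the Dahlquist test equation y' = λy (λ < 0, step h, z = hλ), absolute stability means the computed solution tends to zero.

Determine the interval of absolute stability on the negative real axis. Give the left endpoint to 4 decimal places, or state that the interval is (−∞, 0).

z∈(-26.0000,0).

Set f=λy, z=hλ:
  y_{n+1} = y_n + z·[7/13·y_n + 6/13·y_{n+1}] ⇒ (1 − 6/13z)y_{n+1} = (1 + 7/13z)y_n
  R(z) = (1 + 7/13z)/(1 − 6/13z).

Find x<0 with |R(x)|<1.
x=-1.73: |R|=0.0381
R=−1: 1+7/13x = −1+6/13x ⇒ -1/13x=2 ⇒ x=2/(-1/13)=-26.0000
Confirm numerically:
  x=-18.117: |R|=0.93523 <1
  x=-17.937: |R|=0.93315 <1
  x=-14.347: |R|=0.88239 <1
  x=-11.125: |R|=0.81348 <1
  x=-26.323: |R|=1.00189 >1
  x=-26.128: |R|=1.00075 >1
  x=-26.079: |R|=1.00047 >1
So |R|<1 on (-26.0000, 0).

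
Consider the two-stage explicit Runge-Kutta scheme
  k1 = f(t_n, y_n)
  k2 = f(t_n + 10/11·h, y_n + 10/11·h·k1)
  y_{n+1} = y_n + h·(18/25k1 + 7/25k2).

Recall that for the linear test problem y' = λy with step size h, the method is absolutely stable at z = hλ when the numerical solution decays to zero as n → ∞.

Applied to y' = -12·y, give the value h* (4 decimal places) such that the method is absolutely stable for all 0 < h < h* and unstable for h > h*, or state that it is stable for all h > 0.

On y'=λy, z=hλ:
  k1=λy_n ⇒ h·k1=z·y_n;  k2=λ(1+10/11z)y_n ⇒ h·k2=z(1+10/11z)y_n
  y_{n+1}/y_n = 1 + 18/25z + 7/25z(1+10/11z) = 1 + z + 14/55z²
  R(z) = 1 + z + 14/55z².

Find x<0 with |R(x)|<1.
x=-1.79: |R|=0.0256
R=1: x+14/55x²=0 ⇒ x=−55/14=-3.9286; min R=1−1/(4·14/55)=0.0179>−1
Confirm numerically:
  x=-2.656: |R|=0.13965 <1
  x=-2.521: |R|=0.09675 <1
  x=-2.131: |R|=0.02493 <1
  x=-1.717: |R|=0.03342 <1
  x=-4.015: |R|=1.08833 >1
  x=-4.007: |R|=1.07999 >1
Stable set (-3.9286, 0).

(-3.9286,0); λ=-12 ⇒ h* = (55/14)/12 = 0.3274.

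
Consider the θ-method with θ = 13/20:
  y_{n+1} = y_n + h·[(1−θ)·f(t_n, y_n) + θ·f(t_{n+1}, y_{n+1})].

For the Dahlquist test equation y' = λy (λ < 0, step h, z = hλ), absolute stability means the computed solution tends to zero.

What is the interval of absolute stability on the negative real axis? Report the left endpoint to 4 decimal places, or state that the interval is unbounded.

Test eqn y'=λy, z=hλ:
  y_{n+1} = y_n + z·[7/20·y_n + 13/20·y_{n+1}] ⇒ (1 − 13/20z)y_{n+1} = (1 + 7/20z)y_n
  R(z) = (1 + 7/20z)/(1 − 13/20z).

Need |R(x)|<1, x<0.
x=-1.67: |R|=0.1992
x=-2: |R|=0.1304
x=-10: |R|=0.3333
x=-100: |R|=0.5152
θ=13/20≥1/2 ⇒ |1+7/20x|<|1−13/20x| ∀x<0 ⇒ interval (−∞,0).

unbounded; (−∞, 0).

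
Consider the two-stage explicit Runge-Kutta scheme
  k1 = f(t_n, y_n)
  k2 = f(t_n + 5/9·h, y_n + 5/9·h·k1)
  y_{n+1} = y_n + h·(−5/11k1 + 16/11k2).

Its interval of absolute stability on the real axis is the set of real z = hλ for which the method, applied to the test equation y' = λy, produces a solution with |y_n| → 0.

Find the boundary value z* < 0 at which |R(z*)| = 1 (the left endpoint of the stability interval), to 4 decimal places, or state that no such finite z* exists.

Set f=λy, z=hλ:
  k1=λy_n ⇒ h·k1=z·y_n;  k2=λ(1+5/9z)y_n ⇒ h·k2=z(1+5/9z)y_n
  y_{n+1}/y_n = 1 − 5/11z + 16/11z(1+5/9z) = 1 + z + 80/99z²
  Hence R(z) = 1 + z + 80/99z².

Need |R(x)|<1, x<0.
x=-1.27: |R|=1.0334
R=1: x+80/99x²=0 ⇒ x=−99/80=-1.2375; min R=1−1/(4·80/99)=0.6906>−1
Confirm numerically:
  x=-1.203: |R|=0.96646 <1
  x=-0.982: |R|=0.79725 <1
  x=-0.591: |R|=0.69125 <1
  x=-1.523: |R|=1.35137 >1
  x=-1.445: |R|=1.24229 >1
So |R|<1 on (-1.2375, 0).

left endpoint -1.2375.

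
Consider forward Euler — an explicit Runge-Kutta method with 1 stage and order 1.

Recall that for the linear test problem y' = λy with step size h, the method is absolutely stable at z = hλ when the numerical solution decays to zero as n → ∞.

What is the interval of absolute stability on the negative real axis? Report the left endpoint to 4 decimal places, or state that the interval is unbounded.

Set f=λy, z=hλ:
  order 1, 1-stage ⇒ R(z)=1+z
  (e.g. R(-0.66)=0.34000, |R|=0.34000)

Solve |R(x)|<1 on ℝ⁻.
x=-0.66: |R|=0.3400
|R(-1.74)|=0.7400 |R(-1.67)|=0.6700 |R(-1.54)|=0.5400
Bisect:
  x_lo=-2.5124 |R|=1.5124  x_hi=-0.3942 |R|=0.6058
  mid=-1.45330 |R|=0.45330 →hi
  mid=-1.98284 |R|=0.98284 →hi
  mid=-2.24761 |R|=1.24761 →lo
  mid=-2.11522 |R|=1.11522 →lo
  mid=-2.04903 |R|=1.04903 →lo
  mid=-2.01594 |R|=1.01594 →lo
  mid=-1.99939 |R|=0.99939 →hi
  ...
  [-2.00003,-1.99991] ⇒ x*=-2.0000
Interval (-2.0000, 0).

(-2.0000, 0).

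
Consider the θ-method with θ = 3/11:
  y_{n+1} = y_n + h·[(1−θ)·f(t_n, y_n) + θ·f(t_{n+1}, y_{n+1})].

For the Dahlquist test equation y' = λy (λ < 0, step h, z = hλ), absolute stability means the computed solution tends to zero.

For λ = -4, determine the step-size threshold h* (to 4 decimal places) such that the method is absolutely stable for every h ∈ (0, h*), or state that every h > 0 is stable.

On y'=λy, z=hλ:
  y_{n+1} = y_n + z·[8/11·y_n + 3/11·y_{n+1}] ⇒ (1 − 3/11z)y_{n+1} = (1 + 8/11z)y_n
  ⇒ R(z) = (1 + 8/11z)/(1 − 3/11z).

Find x<0 with |R(x)|<1.
x=-1.01: |R|=0.2081
R=−1: 1+8/11x = −1+3/11x ⇒ -5/11x=2 ⇒ x=2/(-5/11)=-4.4000
Confirm numerically:
  x=-4.187: |R|=0.95480 <1
  x=-3.823: |R|=0.87160 <1
  x=-3.630: |R|=0.82412 <1
  x=-4.959: |R|=1.10801 >1
  x=-4.566: |R|=1.03361 >1
  x=-4.438: |R|=1.00781 >1
Interval (-4.4000, 0).

(-4.4000,0); λ=-4 ⇒ h* = (22/5)/4 = 1.1000.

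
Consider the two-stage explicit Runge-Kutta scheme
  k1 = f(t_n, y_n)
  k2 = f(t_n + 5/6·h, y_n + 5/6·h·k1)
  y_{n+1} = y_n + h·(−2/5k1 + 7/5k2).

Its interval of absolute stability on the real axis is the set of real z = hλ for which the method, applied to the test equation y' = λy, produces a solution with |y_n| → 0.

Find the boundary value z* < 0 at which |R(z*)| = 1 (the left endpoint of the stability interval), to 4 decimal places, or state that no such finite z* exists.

On y'=λy, z=hλ:
  k1=λy_n ⇒ h·k1=z·y_n;  k2=λ(1+5/6z)y_n ⇒ h·k2=z(1+5/6z)y_n
  y_{n+1}/y_n = 1 − 2/5z + 7/5z(1+5/6z) = 1 + z + 7/6z²
  Hence R(z) = 1 + z + 7/6z².

Need |R(x)|<1, x<0.
x=-1.35: |R|=1.7763
R=1: x+7/6x²=0 ⇒ x=−6/7=-0.8571; min R=1−1/(4·7/6)=0.7857>−1
Confirm numerically:
  x=-0.592: |R|=0.81687 <1
  x=-0.558: |R|=0.80526 <1
  x=-0.382: |R|=0.78824 <1
  x=-1.418: |R|=1.92784 >1
  x=-1.337: |R|=1.74850 >1
  x=-1.040: |R|=1.22187 >1
Interval (-0.8571, 0).

left endpoint -0.8571.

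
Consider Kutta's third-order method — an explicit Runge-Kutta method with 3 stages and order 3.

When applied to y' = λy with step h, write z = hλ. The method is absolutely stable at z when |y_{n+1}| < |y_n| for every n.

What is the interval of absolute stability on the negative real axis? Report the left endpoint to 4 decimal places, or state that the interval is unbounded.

(-2.5127, 0).

Set f=λy, z=hλ:
  order 3, 3-stage ⇒ R(z)=1+z+z^2/2+z^3/6
  (e.g. R(-0.43)=0.64920, |R|=0.64920)

Boundary: |R(x)|=1, x<0.
x=-0.43: |R|=0.6492
|R(-2.91)|=1.7830 |R(-2.04)|=0.3741 |R(-0.85)|=0.4089
Bisect:
  x_lo=-2.9347 |R|=1.8410  x_hi=-0.3504 |R|=0.7038
  mid=-1.64255 |R|=0.03216 →hi
  mid=-2.28864 |R|=0.66764 →hi
  mid=-2.61168 |R|=1.17024 →lo
  mid=-2.45016 |R|=0.90002 →hi
  mid=-2.53092 |R|=1.03014 →lo
  mid=-2.49054 |R|=0.96386 →hi
  mid=-2.51073 |R|=0.99669 →hi
  ...
  [-2.51278,-2.51262] ⇒ x*=-2.5127
Stable set (-2.5127, 0).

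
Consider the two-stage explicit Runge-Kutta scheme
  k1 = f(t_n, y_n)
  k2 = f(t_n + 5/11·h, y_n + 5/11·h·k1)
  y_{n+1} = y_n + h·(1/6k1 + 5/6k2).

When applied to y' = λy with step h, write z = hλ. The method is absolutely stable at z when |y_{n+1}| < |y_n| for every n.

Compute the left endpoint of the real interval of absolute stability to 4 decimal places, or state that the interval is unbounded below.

left endpoint -2.6400.

On y'=λy, z=hλ:
  k1=λy_n ⇒ h·k1=z·y_n;  k2=λ(1+5/11z)y_n ⇒ h·k2=z(1+5/11z)y_n
  y_{n+1}/y_n = 1 + 1/6z + 5/6z(1+5/11z) = 1 + z + 25/66z²
  Hence R(z) = 1 + z + 25/66z².

Boundary: |R(x)|=1, x<0.
x=-1.11: |R|=0.3567
R=1: x+25/66x²=0 ⇒ x=−66/25=-2.6400; min R=1−1/(4·25/66)=0.3400>−1
Confirm numerically:
  x=-2.490: |R|=0.85852 <1
  x=-2.181: |R|=0.62080 <1
  x=-1.873: |R|=0.45584 <1
  x=-1.608: |R|=0.37142 <1
  x=-3.111: |R|=1.55503 >1
  x=-2.983: |R|=1.38756 >1
  x=-2.972: |R|=1.37375 >1
So |R|<1 on (-2.6400, 0).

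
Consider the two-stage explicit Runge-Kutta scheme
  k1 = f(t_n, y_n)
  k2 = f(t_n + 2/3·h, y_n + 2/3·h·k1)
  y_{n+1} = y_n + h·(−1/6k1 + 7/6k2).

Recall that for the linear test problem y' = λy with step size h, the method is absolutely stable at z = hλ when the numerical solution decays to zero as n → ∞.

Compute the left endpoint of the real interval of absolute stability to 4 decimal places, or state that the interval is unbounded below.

z* = -1.2857.

Test eqn y'=λy, z=hλ:
  k1=λy_n ⇒ h·k1=z·y_n;  k2=λ(1+2/3z)y_n ⇒ h·k2=z(1+2/3z)y_n
  y_{n+1}/y_n = 1 − 1/6z + 7/6z(1+2/3z) = 1 + z + 7/9z²
  so R(z) = 1 + z + 7/9z².

Find x<0 with |R(x)|<1.
x=-0.43: |R|=0.7138
R=1: x+7/9x²=0 ⇒ x=−9/7=-1.2857; min R=1−1/(4·7/9)=0.6786>−1
Confirm numerically:
  x=-1.189: |R|=0.91056 <1
  x=-0.892: |R|=0.72685 <1
  x=-0.698: |R|=0.68094 <1
  x=-1.837: |R|=1.78766 >1
  x=-1.805: |R|=1.72902 >1
  x=-1.693: |R|=1.53630 >1
Interval (-1.2857, 0).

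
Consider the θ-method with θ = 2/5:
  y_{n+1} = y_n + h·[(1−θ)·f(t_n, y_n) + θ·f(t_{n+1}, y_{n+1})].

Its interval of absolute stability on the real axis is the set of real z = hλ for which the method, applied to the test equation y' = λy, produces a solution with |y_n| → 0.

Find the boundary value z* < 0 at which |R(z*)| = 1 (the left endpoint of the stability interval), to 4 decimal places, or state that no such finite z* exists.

Set f=λy, z=hλ:
  y_{n+1} = y_n + z·[3/5·y_n + 2/5·y_{n+1}] ⇒ (1 − 2/5z)y_{n+1} = (1 + 3/5z)y_n
  so R(z) = (1 + 3/5z)/(1 − 2/5z).

Boundary: |R(x)|=1, x<0.
x=-0.39: |R|=0.6626
R=−1: 1+3/5x = −1+2/5x ⇒ -1/5x=2 ⇒ x=2/(-1/5)=-10.0000
Confirm numerically:
  x=-8.366: |R|=0.92481 <1
  x=-6.678: |R|=0.81902 <1
  x=-5.795: |R|=0.74653 <1
  x=-10.598: |R|=1.02283 >1
  x=-10.520: |R|=1.01997 >1
  x=-10.209: |R|=1.00822 >1
So |R|<1 on (-10.0000, 0).

left endpoint -10.0000.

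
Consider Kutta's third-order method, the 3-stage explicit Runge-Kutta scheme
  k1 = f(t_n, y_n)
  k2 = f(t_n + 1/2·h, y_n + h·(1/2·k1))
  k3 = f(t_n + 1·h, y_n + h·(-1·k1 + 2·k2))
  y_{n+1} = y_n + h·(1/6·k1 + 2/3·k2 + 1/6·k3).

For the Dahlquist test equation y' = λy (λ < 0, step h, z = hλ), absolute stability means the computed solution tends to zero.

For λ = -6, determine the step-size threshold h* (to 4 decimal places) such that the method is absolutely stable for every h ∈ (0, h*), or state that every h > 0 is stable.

Set f=λy, z=hλ:
  order 3, 3-stage ⇒ R(z)=1+z+z^2/2+z^3/6
  (e.g. R(-0.66)=0.50988, |R|=0.50988)

Solve |R(x)|<1 on ℝ⁻.
x=-0.66: |R|=0.5099
|R(-2.57)|=1.0966 |R(-2.25)|=0.6172 |R(-1.63)|=0.0233
Bisect:
  x_lo=-3.0311 |R|=2.0787  x_hi=-0.2288 |R|=0.7954
  mid=-1.62992 |R|=0.02329 →hi
  mid=-2.33050 |R|=0.72446 →hi
  mid=-2.68079 |R|=1.29844 →lo
  mid=-2.50564 |R|=0.98836 →hi
  mid=-2.59321 |R|=1.13729 →lo
  mid=-2.54943 |R|=1.06134 →lo
  mid=-2.52753 |R|=1.02448 →lo
  mid=-2.51659 |R|=1.00633 →lo
  ...
  [-2.51282,-2.51265] ⇒ x*=-2.5127
Stable set (-2.5127, 0).

(-2.5127,0); λ=-6 ⇒ h* = 0.4188.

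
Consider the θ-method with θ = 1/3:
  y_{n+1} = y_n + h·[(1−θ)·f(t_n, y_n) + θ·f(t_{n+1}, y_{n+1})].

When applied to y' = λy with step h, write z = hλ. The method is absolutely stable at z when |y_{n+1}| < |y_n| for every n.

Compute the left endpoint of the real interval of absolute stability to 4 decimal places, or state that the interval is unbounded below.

On y'=λy, z=hλ:
  y_{n+1} = y_n + z·[2/3·y_n + 1/3·y_{n+1}] ⇒ (1 − 1/3z)y_{n+1} = (1 + 2/3z)y_n
  R(z) = (1 + 2/3z)/(1 − 1/3z).

Need |R(x)|<1, x<0.
x=-0.67: |R|=0.4523
R=−1: 1+2/3x = −1+1/3x ⇒ -1/3x=2 ⇒ x=2/(-1/3)=-6.0000
Confirm numerically:
  x=-3.611: |R|=0.63863 <1
  x=-3.275: |R|=0.56574 <1
  x=-2.871: |R|=0.46704 <1
  x=-6.491: |R|=1.05173 >1
  x=-6.170: |R|=1.01854 >1
Interval (-6.0000, 0).

z* = -6.0000.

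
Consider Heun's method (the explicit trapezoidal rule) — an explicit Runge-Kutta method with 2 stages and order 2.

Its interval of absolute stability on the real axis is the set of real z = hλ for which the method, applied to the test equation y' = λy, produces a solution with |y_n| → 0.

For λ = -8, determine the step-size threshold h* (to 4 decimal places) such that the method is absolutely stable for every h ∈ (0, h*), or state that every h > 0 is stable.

On y'=λy, z=hλ:
  order 2, 2-stage ⇒ R(z)=1+z+z^2/2
  (e.g. R(-1.75)=0.78125, |R|=0.78125)

Need |R(x)|<1, x<0.
x=-1.75: |R|=0.7812
|R(-2.29)|=1.3321 |R(-1.9)|=0.9050 |R(-0.67)|=0.5544
Bisect:
  x_lo=-2.8962 |R|=2.2979  x_hi=-0.3267 |R|=0.7267
  mid=-1.61146 |R|=0.68694 →hi
  mid=-2.25385 |R|=1.28607 →lo
  mid=-1.93266 |R|=0.93492 →hi
  mid=-2.09325 |R|=1.09760 →lo
  mid=-2.01296 |R|=1.01304 →lo
  mid=-1.97281 |R|=0.97318 →hi
  mid=-1.99288 |R|=0.99291 →hi
  mid=-2.00292 |R|=1.00292 →lo
  ...
  [-2.00010,-1.99994] ⇒ x*=-2.0000
Interval (-2.0000, 0).

(-2.0000,0); λ=-8 ⇒ h* = 0.2500.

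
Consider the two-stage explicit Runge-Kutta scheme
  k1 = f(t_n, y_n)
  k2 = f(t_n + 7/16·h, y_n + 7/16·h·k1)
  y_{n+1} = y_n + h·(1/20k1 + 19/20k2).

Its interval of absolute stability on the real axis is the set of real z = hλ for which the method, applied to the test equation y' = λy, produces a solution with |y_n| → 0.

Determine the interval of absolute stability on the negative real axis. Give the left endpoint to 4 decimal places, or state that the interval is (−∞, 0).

z∈(-2.4060,0).

Test eqn y'=λy, z=hλ:
  k1=λy_n ⇒ h·k1=z·y_n;  k2=λ(1+7/16z)y_n ⇒ h·k2=z(1+7/16z)y_n
  y_{n+1}/y_n = 1 + 1/20z + 19/20z(1+7/16z) = 1 + z + 133/320z²
  so R(z) = 1 + z + 133/320z².

Solve |R(x)|<1 on ℝ⁻.
x=-0.5: |R|=0.6039
R=1: x+133/320x²=0 ⇒ x=−320/133=-2.4060; min R=1−1/(4·133/320)=0.3985>−1
Confirm numerically:
  x=-2.236: |R|=0.84200 <1
  x=-1.940: |R|=0.62425 <1
  x=-1.806: |R|=0.54962 <1
  x=-1.572: |R|=0.45509 <1
  x=-2.858: |R|=1.53689 >1
  x=-2.705: |R|=1.33614 >1
  x=-2.689: |R|=1.31627 >1
Interval (-2.4060, 0).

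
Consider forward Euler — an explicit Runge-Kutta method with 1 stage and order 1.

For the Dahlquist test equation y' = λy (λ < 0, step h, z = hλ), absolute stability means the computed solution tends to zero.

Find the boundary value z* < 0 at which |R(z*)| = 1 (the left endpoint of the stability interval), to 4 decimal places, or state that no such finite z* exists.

On y'=λy, z=hλ:
  order 1, 1-stage ⇒ R(z)=1+z
  (e.g. R(-1.57)=-0.57000, |R|=0.57000)

Solve |R(x)|<1 on ℝ⁻.
x=-1.57: |R|=0.5700
|R(-1.99)|=0.9900 |R(-1.73)|=0.7300 |R(-0.7)|=0.3000
Bisect:
  x_lo=-2.4275 |R|=1.4275  x_hi=-0.0746 |R|=0.9254
  mid=-1.25103 |R|=0.25103 →hi
  mid=-1.83927 |R|=0.83927 →hi
  mid=-2.13338 |R|=1.13338 →lo
  mid=-1.98632 |R|=0.98632 →hi
  mid=-2.05985 |R|=1.05985 →lo
  mid=-2.02309 |R|=1.02309 →lo
  mid=-2.00471 |R|=1.00471 →lo
  mid=-1.99552 |R|=0.99552 →hi
  ...
  [-2.00011,-1.99997] ⇒ x*=-2.0000
Stable set (-2.0000, 0).

left endpoint -2.0000.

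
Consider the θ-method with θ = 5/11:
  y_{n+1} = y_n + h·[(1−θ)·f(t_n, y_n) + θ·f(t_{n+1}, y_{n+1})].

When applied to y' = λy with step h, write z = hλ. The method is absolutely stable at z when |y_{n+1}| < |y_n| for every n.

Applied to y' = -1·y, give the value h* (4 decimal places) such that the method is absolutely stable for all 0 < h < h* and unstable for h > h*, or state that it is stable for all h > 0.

Test eqn y'=λy, z=hλ:
  y_{n+1} = y_n + z·[6/11·y_n + 5/11·y_{n+1}] ⇒ (1 − 5/11z)y_{n+1} = (1 + 6/11z)y_n
  ⇒ R(z) = (1 + 6/11z)/(1 − 5/11z).

Need |R(x)|<1, x<0.
x=-0.64: |R|=0.5042
R=−1: 1+6/11x = −1+5/11x ⇒ -1/11x=2 ⇒ x=2/(-1/11)=-22.0000
Confirm numerically:
  x=-15.913: |R|=0.93279 <1
  x=-12.926: |R|=0.88002 <1
  x=-10.380: |R|=0.81526 <1
  x=-22.597: |R|=1.00482 >1
  x=-22.168: |R|=1.00138 >1
Interval (-22.0000, 0).

(-22.0000,0); λ=-1 ⇒ h* = (22)/1 = 22.0000.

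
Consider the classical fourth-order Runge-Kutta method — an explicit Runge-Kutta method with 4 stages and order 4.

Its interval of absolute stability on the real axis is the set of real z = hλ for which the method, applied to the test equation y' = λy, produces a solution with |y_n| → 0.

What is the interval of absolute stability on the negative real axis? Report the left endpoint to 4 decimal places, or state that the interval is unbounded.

z∈(-2.7853,0).

With y'=λy (z=hλ):
  order 4, 4-stage ⇒ R(z)=1+z+z^2/2+z^3/6+z^4/24
  (e.g. R(-1.53)=0.27185, |R|=0.27185)

Boundary: |R(x)|=1, x<0.
x=-1.53: |R|=0.2718
|R(-3.02)|=1.4155 |R(-2.84)|=1.0857 |R(-1.83)|=0.2903
Bisect:
  x_lo=-3.6272 |R|=3.2100  x_hi=-0.2790 |R|=0.7566
  mid=-1.95312 |R|=0.31879 →hi
  mid=-2.79018 |R|=1.00739 →lo
  mid=-2.37165 |R|=0.53563 →hi
  mid=-2.58091 |R|=0.73312 →hi
  mid=-2.68554 |R|=0.85973 →hi
  mid=-2.73786 |R|=0.93081 →hi
  mid=-2.76402 |R|=0.96839 →hi
  ...
  [-2.78548,-2.78527] ⇒ x*=-2.7853
So |R|<1 on (-2.7853, 0).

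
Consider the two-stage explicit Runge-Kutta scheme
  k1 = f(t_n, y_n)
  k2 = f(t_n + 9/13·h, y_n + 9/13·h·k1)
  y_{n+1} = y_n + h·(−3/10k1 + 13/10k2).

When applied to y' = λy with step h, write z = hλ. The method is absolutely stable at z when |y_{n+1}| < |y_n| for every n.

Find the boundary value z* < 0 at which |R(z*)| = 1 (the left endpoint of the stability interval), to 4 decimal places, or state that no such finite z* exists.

With y'=λy (z=hλ):
  k1=λy_n ⇒ h·k1=z·y_n;  k2=λ(1+9/13z)y_n ⇒ h·k2=z(1+9/13z)y_n
  y_{n+1}/y_n = 1 − 3/10z + 13/10z(1+9/13z) = 1 + z + 9/10z²
  Hence R(z) = 1 + z + 9/10z².

Boundary: |R(x)|=1, x<0.
x=-0.97: |R|=0.8768
R=1: x+9/10x²=0 ⇒ x=−10/9=-1.1111; min R=1−1/(4·9/10)=0.7222>−1
Confirm numerically:
  x=-1.029: |R|=0.92396 <1
  x=-0.977: |R|=0.88208 <1
  x=-0.919: |R|=0.84110 <1
  x=-0.707: |R|=0.74286 <1
  x=-1.639: |R|=1.77869 >1
  x=-1.219: |R|=1.11836 >1
So |R|<1 on (-1.1111, 0).

z* = -1.1111.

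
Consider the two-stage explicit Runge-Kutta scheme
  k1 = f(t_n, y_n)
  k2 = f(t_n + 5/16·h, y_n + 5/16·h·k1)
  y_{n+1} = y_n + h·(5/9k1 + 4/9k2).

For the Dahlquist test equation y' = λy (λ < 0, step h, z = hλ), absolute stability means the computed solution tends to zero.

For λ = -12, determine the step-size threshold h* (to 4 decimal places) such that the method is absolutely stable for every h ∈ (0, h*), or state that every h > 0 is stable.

(-7.2000,0); λ=-12 ⇒ h* = (36/5)/12 = 0.6000.

On y'=λy, z=hλ:
  k1=λy_n ⇒ h·k1=z·y_n;  k2=λ(1+5/16z)y_n ⇒ h·k2=z(1+5/16z)y_n
  y_{n+1}/y_n = 1 + 5/9z + 4/9z(1+5/16z) = 1 + z + 5/36z²
  Hence R(z) = 1 + z + 5/36z².

Need |R(x)|<1, x<0.
x=-0.39: |R|=0.6311
R=1: x+5/36x²=0 ⇒ x=−36/5=-7.2000; min R=1−1/(4·5/36)=-0.8000>−1
Confirm numerically:
  x=-5.225: |R|=0.43325 <1
  x=-4.400: |R|=0.71111 <1
  x=-4.105: |R|=0.76458 <1
  x=-7.689: |R|=1.52221 >1
  x=-7.656: |R|=1.48488 >1
  x=-7.425: |R|=1.23203 >1
So |R|<1 on (-7.2000, 0).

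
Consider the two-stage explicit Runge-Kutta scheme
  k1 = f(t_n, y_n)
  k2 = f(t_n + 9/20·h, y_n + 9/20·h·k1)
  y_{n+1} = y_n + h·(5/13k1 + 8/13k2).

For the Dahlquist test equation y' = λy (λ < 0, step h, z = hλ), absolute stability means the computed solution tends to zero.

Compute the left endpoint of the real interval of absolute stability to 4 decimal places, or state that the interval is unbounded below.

With y'=λy (z=hλ):
  k1=λy_n ⇒ h·k1=z·y_n;  k2=λ(1+9/20z)y_n ⇒ h·k2=z(1+9/20z)y_n
  y_{n+1}/y_n = 1 + 5/13z + 8/13z(1+9/20z) = 1 + z + 18/65z²
  Hence R(z) = 1 + z + 18/65z².

Boundary: |R(x)|=1, x<0.
x=-0.79: |R|=0.3828
R=1: x+18/65x²=0 ⇒ x=−65/18=-3.6111; min R=1−1/(4·18/65)=0.0972>−1
Confirm numerically:
  x=-2.966: |R|=0.47014 <1
  x=-2.939: |R|=0.45298 <1
  x=-2.151: |R|=0.13027 <1
  x=-4.084: |R|=1.53482 >1
  x=-4.064: |R|=1.50969 >1
  x=-3.966: |R|=1.38977 >1
So |R|<1 on (-3.6111, 0).

left endpoint -3.6111.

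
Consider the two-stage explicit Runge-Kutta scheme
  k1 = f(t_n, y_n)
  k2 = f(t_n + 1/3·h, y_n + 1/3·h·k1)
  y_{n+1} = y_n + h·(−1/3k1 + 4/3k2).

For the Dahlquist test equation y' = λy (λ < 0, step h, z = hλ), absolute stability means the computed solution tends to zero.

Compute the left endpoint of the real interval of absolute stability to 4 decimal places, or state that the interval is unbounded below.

With y'=λy (z=hλ):
  k1=λy_n ⇒ h·k1=z·y_n;  k2=λ(1+1/3z)y_n ⇒ h·k2=z(1+1/3z)y_n
  y_{n+1}/y_n = 1 − 1/3z + 4/3z(1+1/3z) = 1 + z + 4/9z²
  R(z) = 1 + z + 4/9z².

Boundary: |R(x)|=1, x<0.
x=-0.73: |R|=0.5068
R=1: x+4/9x²=0 ⇒ x=−9/4=-2.2500; min R=1−1/(4·4/9)=0.4375>−1
Confirm numerically:
  x=-1.747: |R|=0.60945 <1
  x=-1.672: |R|=0.57048 <1
  x=-1.491: |R|=0.49704 <1
  x=-1.344: |R|=0.45882 <1
  x=-2.758: |R|=1.62270 >1
  x=-2.696: |R|=1.53441 >1
Interval (-2.2500, 0).

left endpoint -2.2500.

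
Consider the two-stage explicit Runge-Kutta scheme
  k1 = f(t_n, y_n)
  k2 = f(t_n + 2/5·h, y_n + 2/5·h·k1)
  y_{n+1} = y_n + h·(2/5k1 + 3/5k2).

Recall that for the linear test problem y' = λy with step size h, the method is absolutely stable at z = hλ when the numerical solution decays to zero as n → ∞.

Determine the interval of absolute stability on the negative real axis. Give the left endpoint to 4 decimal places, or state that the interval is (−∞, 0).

With y'=λy (z=hλ):
  k1=λy_n ⇒ h·k1=z·y_n;  k2=λ(1+2/5z)y_n ⇒ h·k2=z(1+2/5z)y_n
  y_{n+1}/y_n = 1 + 2/5z + 3/5z(1+2/5z) = 1 + z + 6/25z²
  so R(z) = 1 + z + 6/25z².

Find x<0 with |R(x)|<1.
x=-0.59: |R|=0.4935
R=1: x+6/25x²=0 ⇒ x=−25/6=-4.1667; min R=1−1/(4·6/25)=-0.0417>−1
Confirm numerically:
  x=-3.944: |R|=0.78923 <1
  x=-2.387: |R|=0.01954 <1
  x=-2.004: |R|=0.04016 <1
  x=-1.685: |R|=0.00359 <1
  x=-4.507: |R|=1.36813 >1
  x=-4.466: |R|=1.32084 >1
  x=-4.438: |R|=1.28900 >1
So |R|<1 on (-4.1667, 0).

z∈(-4.1667,0).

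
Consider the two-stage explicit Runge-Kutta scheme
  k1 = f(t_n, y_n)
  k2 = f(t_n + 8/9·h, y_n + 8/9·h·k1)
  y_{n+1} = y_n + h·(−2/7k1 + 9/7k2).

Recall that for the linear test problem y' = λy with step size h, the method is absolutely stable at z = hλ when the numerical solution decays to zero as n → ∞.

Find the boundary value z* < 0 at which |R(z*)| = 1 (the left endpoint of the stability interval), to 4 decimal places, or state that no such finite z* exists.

On y'=λy, z=hλ:
  k1=λy_n ⇒ h·k1=z·y_n;  k2=λ(1+8/9z)y_n ⇒ h·k2=z(1+8/9z)y_n
  y_{n+1}/y_n = 1 − 2/7z + 9/7z(1+8/9z) = 1 + z + 8/7z²
  R(z) = 1 + z + 8/7z².

Need |R(x)|<1, x<0.
x=-1.56: |R|=2.2213
R=1: x+8/7x²=0 ⇒ x=−7/8=-0.8750; min R=1−1/(4·8/7)=0.7812>−1
Confirm numerically:
  x=-0.732: |R|=0.88037 <1
  x=-0.712: |R|=0.86736 <1
  x=-0.500: |R|=0.78571 <1
  x=-0.395: |R|=0.78331 <1
  x=-1.260: |R|=1.55440 >1
  x=-1.209: |R|=1.46149 >1
Interval (-0.8750, 0).

left endpoint -0.8750.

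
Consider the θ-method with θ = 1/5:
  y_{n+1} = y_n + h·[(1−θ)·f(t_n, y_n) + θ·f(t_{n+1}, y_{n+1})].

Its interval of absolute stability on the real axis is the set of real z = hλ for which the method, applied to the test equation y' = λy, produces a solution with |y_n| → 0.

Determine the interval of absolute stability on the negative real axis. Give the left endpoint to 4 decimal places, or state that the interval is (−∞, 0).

Test eqn y'=λy, z=hλ:
  y_{n+1} = y_n + z·[4/5·y_n + 1/5·y_{n+1}] ⇒ (1 − 1/5z)y_{n+1} = (1 + 4/5z)y_n
  ⇒ R(z) = (1 + 4/5z)/(1 − 1/5z).

Need |R(x)|<1, x<0.
x=-0.88: |R|=0.2517
R=−1: 1+4/5x = −1+1/5x ⇒ -3/5x=2 ⇒ x=2/(-3/5)=-3.3333
Confirm numerically:
  x=-2.501: |R|=0.66711 <1
  x=-2.221: |R|=0.53788 <1
  x=-1.643: |R|=0.23664 <1
  x=-3.774: |R|=1.15067 >1
  x=-3.408: |R|=1.02664 >1
So |R|<1 on (-3.3333, 0).

(-3.3333, 0).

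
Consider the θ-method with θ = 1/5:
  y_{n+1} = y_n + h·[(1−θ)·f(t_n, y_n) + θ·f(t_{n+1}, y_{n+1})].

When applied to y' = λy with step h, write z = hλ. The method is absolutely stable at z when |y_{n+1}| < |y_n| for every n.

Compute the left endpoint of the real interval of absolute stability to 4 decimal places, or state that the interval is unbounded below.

On y'=λy, z=hλ:
  y_{n+1} = y_n + z·[4/5·y_n + 1/5·y_{n+1}] ⇒ (1 − 1/5z)y_{n+1} = (1 + 4/5z)y_n
  ⇒ R(z) = (1 + 4/5z)/(1 − 1/5z).

Need |R(x)|<1, x<0.
x=-1.31: |R|=0.0380
R=−1: 1+4/5x = −1+1/5x ⇒ -3/5x=2 ⇒ x=2/(-3/5)=-3.3333
Confirm numerically:
  x=-3.311: |R|=0.99194 <1
  x=-3.278: |R|=0.97995 <1
  x=-3.277: |R|=0.97958 <1
  x=-2.428: |R|=0.63436 <1
  x=-3.932: |R|=1.20107 >1
  x=-3.882: |R|=1.18532 >1
  x=-3.570: |R|=1.08285 >1
Interval (-3.3333, 0).

z* = -3.3333.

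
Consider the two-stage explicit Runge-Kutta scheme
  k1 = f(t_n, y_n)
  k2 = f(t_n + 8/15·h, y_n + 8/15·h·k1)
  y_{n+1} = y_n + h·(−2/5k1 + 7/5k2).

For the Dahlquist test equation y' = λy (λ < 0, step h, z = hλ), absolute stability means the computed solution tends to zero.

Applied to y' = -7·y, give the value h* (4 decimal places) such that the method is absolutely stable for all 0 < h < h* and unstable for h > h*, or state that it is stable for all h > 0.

(-1.3393,0); λ=-7 ⇒ h* = (75/56)/7 = 0.1913.

Test eqn y'=λy, z=hλ:
  k1=λy_n ⇒ h·k1=z·y_n;  k2=λ(1+8/15z)y_n ⇒ h·k2=z(1+8/15z)y_n
  y_{n+1}/y_n = 1 − 2/5z + 7/5z(1+8/15z) = 1 + z + 56/75z²
  Hence R(z) = 1 + z + 56/75z².

Find x<0 with |R(x)|<1.
x=-0.44: |R|=0.7046
R=1: x+56/75x²=0 ⇒ x=−75/56=-1.3393; min R=1−1/(4·56/75)=0.6652>−1
Confirm numerically:
  x=-1.226: |R|=0.89630 <1
  x=-0.731: |R|=0.66799 <1
  x=-0.587: |R|=0.67028 <1
  x=-1.800: |R|=1.61920 >1
  x=-1.770: |R|=1.56923 >1
  x=-1.380: |R|=1.04195 >1
So |R|<1 on (-1.3393, 0).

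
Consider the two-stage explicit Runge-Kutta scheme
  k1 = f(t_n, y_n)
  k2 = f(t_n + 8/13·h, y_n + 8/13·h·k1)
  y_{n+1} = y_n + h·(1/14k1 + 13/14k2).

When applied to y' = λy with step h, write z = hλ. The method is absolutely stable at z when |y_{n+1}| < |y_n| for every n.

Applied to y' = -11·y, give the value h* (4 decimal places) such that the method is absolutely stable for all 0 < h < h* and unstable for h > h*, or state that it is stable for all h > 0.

(-1.7500,0); λ=-11 ⇒ h* = (7/4)/11 = 0.1591.

Set f=λy, z=hλ:
  k1=λy_n ⇒ h·k1=z·y_n;  k2=λ(1+8/13z)y_n ⇒ h·k2=z(1+8/13z)y_n
  y_{n+1}/y_n = 1 + 1/14z + 13/14z(1+8/13z) = 1 + z + 4/7z²
  so R(z) = 1 + z + 4/7z².

Find x<0 with |R(x)|<1.
x=-1.71: |R|=0.9609
R=1: x+4/7x²=0 ⇒ x=−7/4=-1.7500; min R=1−1/(4·4/7)=0.5625>−1
Confirm numerically:
  x=-1.296: |R|=0.66378 <1
  x=-0.954: |R|=0.56607 <1
  x=-0.879: |R|=0.56251 <1
  x=-0.712: |R|=0.57768 <1
  x=-2.146: |R|=1.48561 >1
  x=-1.825: |R|=1.07821 >1
  x=-1.784: |R|=1.03466 >1
Interval (-1.7500, 0).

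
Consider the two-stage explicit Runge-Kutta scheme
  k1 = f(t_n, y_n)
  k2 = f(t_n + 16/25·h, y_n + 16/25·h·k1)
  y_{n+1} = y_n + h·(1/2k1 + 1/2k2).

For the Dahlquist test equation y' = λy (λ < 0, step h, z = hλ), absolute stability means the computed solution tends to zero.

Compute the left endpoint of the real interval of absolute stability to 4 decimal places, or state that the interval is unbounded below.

z* = -3.1250.

With y'=λy (z=hλ):
  k1=λy_n ⇒ h·k1=z·y_n;  k2=λ(1+16/25z)y_n ⇒ h·k2=z(1+16/25z)y_n
  y_{n+1}/y_n = 1 + 1/2z + 1/2z(1+16/25z) = 1 + z + 8/25z²
  ⇒ R(z) = 1 + z + 8/25z².

Boundary: |R(x)|=1, x<0.
x=-0.57: |R|=0.5340
R=1: x+8/25x²=0 ⇒ x=−25/8=-3.1250; min R=1−1/(4·8/25)=0.2188>−1
Confirm numerically:
  x=-2.784: |R|=0.69621 <1
  x=-2.276: |R|=0.38166 <1
  x=-1.846: |R|=0.24447 <1
  x=-3.304: |R|=1.18925 >1
  x=-3.233: |R|=1.11173 >1
Interval (-3.1250, 0).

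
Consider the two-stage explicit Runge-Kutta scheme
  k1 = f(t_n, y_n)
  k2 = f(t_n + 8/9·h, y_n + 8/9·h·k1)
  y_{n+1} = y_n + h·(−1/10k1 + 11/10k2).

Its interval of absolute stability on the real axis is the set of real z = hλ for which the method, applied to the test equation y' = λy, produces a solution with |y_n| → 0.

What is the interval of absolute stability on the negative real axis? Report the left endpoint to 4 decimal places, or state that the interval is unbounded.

With y'=λy (z=hλ):
  k1=λy_n ⇒ h·k1=z·y_n;  k2=λ(1+8/9z)y_n ⇒ h·k2=z(1+8/9z)y_n
  y_{n+1}/y_n = 1 − 1/10z + 11/10z(1+8/9z) = 1 + z + 44/45z²
  Hence R(z) = 1 + z + 44/45z².

Need |R(x)|<1, x<0.
x=-0.31: |R|=0.7840
R=1: x+44/45x²=0 ⇒ x=−45/44=-1.0227; min R=1−1/(4·44/45)=0.7443>−1
Confirm numerically:
  x=-0.963: |R|=0.94376 <1
  x=-0.860: |R|=0.86316 <1
  x=-0.539: |R|=0.74506 <1
  x=-1.443: |R|=1.59298 >1
  x=-1.337: |R|=1.41085 >1
  x=-1.320: |R|=1.38368 >1
Interval (-1.0227, 0).

z∈(-1.0227,0).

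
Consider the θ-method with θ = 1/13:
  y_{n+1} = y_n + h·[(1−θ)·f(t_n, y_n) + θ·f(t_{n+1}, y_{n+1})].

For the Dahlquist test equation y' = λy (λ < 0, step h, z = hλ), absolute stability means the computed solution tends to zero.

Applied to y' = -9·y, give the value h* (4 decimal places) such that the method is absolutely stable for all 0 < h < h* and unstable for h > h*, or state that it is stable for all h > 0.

(-2.3636,0); λ=-9 ⇒ h* = (26/11)/9 = 0.2626.

With y'=λy (z=hλ):
  y_{n+1} = y_n + z·[12/13·y_n + 1/13·y_{n+1}] ⇒ (1 − 1/13z)y_{n+1} = (1 + 12/13z)y_n
  ⇒ R(z) = (1 + 12/13z)/(1 − 1/13z).

Boundary: |R(x)|=1, x<0.
x=-1.18: |R|=0.0818
R=−1: 1+12/13x = −1+1/13x ⇒ -11/13x=2 ⇒ x=2/(-11/13)=-2.3636
Confirm numerically:
  x=-1.982: |R|=0.71980 <1
  x=-1.741: |R|=0.53538 <1
  x=-1.134: |R|=0.04302 <1
  x=-2.696: |R|=1.23293 >1
  x=-2.426: |R|=1.04447 >1
Stable set (-2.3636, 0).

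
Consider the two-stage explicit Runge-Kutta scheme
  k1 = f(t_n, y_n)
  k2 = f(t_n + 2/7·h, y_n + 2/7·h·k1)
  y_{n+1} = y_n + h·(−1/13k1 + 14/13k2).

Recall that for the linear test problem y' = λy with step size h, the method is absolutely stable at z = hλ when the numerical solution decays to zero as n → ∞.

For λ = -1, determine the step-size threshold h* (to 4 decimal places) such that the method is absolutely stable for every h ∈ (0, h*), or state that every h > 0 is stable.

(-3.2500,0); λ=-1 ⇒ h* = (13/4)/1 = 3.2500.

Test eqn y'=λy, z=hλ:
  k1=λy_n ⇒ h·k1=z·y_n;  k2=λ(1+2/7z)y_n ⇒ h·k2=z(1+2/7z)y_n
  y_{n+1}/y_n = 1 − 1/13z + 14/13z(1+2/7z) = 1 + z + 4/13z²
  so R(z) = 1 + z + 4/13z².

Solve |R(x)|<1 on ℝ⁻.
x=-0.56: |R|=0.5365
R=1: x+4/13x²=0 ⇒ x=−13/4=-3.2500; min R=1−1/(4·4/13)=0.1875>−1
Confirm numerically:
  x=-2.306: |R|=0.33020 <1
  x=-1.789: |R|=0.19578 <1
  x=-1.748: |R|=0.19216 <1
  x=-3.599: |R|=1.38648 >1
  x=-3.422: |R|=1.18110 >1
So |R|<1 on (-3.2500, 0).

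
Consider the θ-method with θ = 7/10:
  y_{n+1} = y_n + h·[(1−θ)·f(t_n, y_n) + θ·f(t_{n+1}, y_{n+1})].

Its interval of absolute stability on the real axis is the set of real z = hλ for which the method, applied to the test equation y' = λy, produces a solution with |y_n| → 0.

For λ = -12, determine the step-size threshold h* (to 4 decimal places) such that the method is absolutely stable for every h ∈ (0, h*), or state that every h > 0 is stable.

(−∞, 0) — no finite endpoint. Any h>0 works for λ=-12.

On y'=λy, z=hλ:
  y_{n+1} = y_n + z·[3/10·y_n + 7/10·y_{n+1}] ⇒ (1 − 7/10z)y_{n+1} = (1 + 3/10z)y_n
  ⇒ R(z) = (1 + 3/10z)/(1 − 7/10z).

Need |R(x)|<1, x<0.
x=-0.47: |R|=0.6464
x=-2: |R|=0.1667
x=-10: |R|=0.2500
x=-100: |R|=0.4085
θ=7/10≥1/2 ⇒ |1+3/10x|<|1−7/10x| ∀x<0 ⇒ stable on all of ℝ⁻.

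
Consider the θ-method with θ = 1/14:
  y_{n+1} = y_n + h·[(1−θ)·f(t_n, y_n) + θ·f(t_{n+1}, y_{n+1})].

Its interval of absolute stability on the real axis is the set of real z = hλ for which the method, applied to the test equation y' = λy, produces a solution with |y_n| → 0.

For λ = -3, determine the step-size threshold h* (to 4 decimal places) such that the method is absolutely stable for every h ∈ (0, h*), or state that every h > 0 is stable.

(-2.3333,0); λ=-3 ⇒ h* = (7/3)/3 = 0.7778.

On y'=λy, z=hλ:
  y_{n+1} = y_n + z·[13/14·y_n + 1/14·y_{n+1}] ⇒ (1 − 1/14z)y_{n+1} = (1 + 13/14z)y_n
  Hence R(z) = (1 + 13/14z)/(1 − 1/14z).

Solve |R(x)|<1 on ℝ⁻.
x=-1.51: |R|=0.3630
R=−1: 1+13/14x = −1+1/14x ⇒ -6/7x=2 ⇒ x=2/(-6/7)=-2.3333
Confirm numerically:
  x=-1.995: |R|=0.74617 <1
  x=-1.955: |R|=0.71545 <1
  x=-1.855: |R|=0.63797 <1
  x=-1.463: |R|=0.32458 <1
  x=-2.914: |R|=1.41197 >1
  x=-2.826: |R|=1.35136 >1
  x=-2.762: |R|=1.30688 >1
So |R|<1 on (-2.3333, 0).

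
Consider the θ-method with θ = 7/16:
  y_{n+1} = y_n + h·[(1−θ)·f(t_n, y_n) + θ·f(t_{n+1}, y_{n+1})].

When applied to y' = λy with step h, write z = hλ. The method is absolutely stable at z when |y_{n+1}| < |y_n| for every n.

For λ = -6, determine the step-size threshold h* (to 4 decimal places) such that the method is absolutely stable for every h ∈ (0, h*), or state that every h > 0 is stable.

(-16.0000,0); λ=-6 ⇒ h* = (16)/6 = 2.6667.

Set f=λy, z=hλ:
  y_{n+1} = y_n + z·[9/16·y_n + 7/16·y_{n+1}] ⇒ (1 − 7/16z)y_{n+1} = (1 + 9/16z)y_n
  Hence R(z) = (1 + 9/16z)/(1 − 7/16z).

Solve |R(x)|<1 on ℝ⁻.
x=-1.34: |R|=0.1552
R=−1: 1+9/16x = −1+7/16x ⇒ -1/8x=2 ⇒ x=2/(-1/8)=-16.0000
Confirm numerically:
  x=-14.885: |R|=0.98145 <1
  x=-9.794: |R|=0.85321 <1
  x=-7.687: |R|=0.76184 <1
  x=-6.529: |R|=0.69301 <1
  x=-16.342: |R|=1.00525 >1
  x=-16.269: |R|=1.00414 >1
Stable set (-16.0000, 0).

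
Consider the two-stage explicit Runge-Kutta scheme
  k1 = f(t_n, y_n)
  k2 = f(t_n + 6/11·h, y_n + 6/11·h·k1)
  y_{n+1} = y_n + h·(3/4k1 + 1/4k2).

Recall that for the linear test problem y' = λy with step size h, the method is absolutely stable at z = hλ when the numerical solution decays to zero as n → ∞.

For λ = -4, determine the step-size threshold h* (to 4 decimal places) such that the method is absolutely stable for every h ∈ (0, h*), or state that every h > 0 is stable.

Set f=λy, z=hλ:
  k1=λy_n ⇒ h·k1=z·y_n;  k2=λ(1+6/11z)y_n ⇒ h·k2=z(1+6/11z)y_n
  y_{n+1}/y_n = 1 + 3/4z + 1/4z(1+6/11z) = 1 + z + 3/22z²
  so R(z) = 1 + z + 3/22z².

Solve |R(x)|<1 on ℝ⁻.
x=-0.44: |R|=0.5864
R=1: x+3/22x²=0 ⇒ x=−22/3=-7.3333; min R=1−1/(4·3/22)=-0.8333>−1
Confirm numerically:
  x=-7.298: |R|=0.96484 <1
  x=-5.250: |R|=0.49148 <1
  x=-5.131: |R|=0.54093 <1
  x=-4.830: |R|=0.64879 <1
  x=-7.843: |R|=1.54509 >1
  x=-7.588: |R|=1.26351 >1
  x=-7.503: |R|=1.17359 >1
Stable set (-7.3333, 0).

(-7.3333,0); λ=-4 ⇒ h* = (22/3)/4 = 1.8333.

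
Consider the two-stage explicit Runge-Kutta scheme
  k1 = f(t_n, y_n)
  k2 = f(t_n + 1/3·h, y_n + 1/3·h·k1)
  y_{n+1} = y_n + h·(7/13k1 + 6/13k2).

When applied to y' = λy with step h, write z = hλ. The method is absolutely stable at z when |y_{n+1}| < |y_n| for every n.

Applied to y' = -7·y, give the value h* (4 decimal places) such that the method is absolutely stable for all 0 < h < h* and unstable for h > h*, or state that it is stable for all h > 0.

Test eqn y'=λy, z=hλ:
  k1=λy_n ⇒ h·k1=z·y_n;  k2=λ(1+1/3z)y_n ⇒ h·k2=z(1+1/3z)y_n
  y_{n+1}/y_n = 1 + 7/13z + 6/13z(1+1/3z) = 1 + z + 2/13z²
  so R(z) = 1 + z + 2/13z².

Solve |R(x)|<1 on ℝ⁻.
x=-0.63: |R|=0.4311
R=1: x+2/13x²=0 ⇒ x=−13/2=-6.5000; min R=1−1/(4·2/13)=-0.6250>−1
Confirm numerically:
  x=-6.360: |R|=0.86302 <1
  x=-4.439: |R|=0.40750 <1
  x=-3.493: |R|=0.61592 <1
  x=-6.616: |R|=1.11807 >1
  x=-6.532: |R|=1.03216 >1
So |R|<1 on (-6.5000, 0).

(-6.5000,0); λ=-7 ⇒ h* = (13/2)/7 = 0.9286.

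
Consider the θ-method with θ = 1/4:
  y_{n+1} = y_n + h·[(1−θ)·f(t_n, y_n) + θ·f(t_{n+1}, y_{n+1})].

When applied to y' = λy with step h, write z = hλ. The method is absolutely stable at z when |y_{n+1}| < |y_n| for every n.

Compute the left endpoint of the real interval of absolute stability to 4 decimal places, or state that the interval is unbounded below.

left endpoint -4.0000.

With y'=λy (z=hλ):
  y_{n+1} = y_n + z·[3/4·y_n + 1/4·y_{n+1}] ⇒ (1 − 1/4z)y_{n+1} = (1 + 3/4z)y_n
  Hence R(z) = (1 + 3/4z)/(1 − 1/4z).

Find x<0 with |R(x)|<1.
x=-1.72: |R|=0.2028
R=−1: 1+3/4x = −1+1/4x ⇒ -1/2x=2 ⇒ x=2/(-1/2)=-4.0000
Confirm numerically:
  x=-3.914: |R|=0.97827 <1
  x=-2.898: |R|=0.68049 <1
  x=-2.667: |R|=0.60012 <1
  x=-1.935: |R|=0.30413 <1
  x=-4.425: |R|=1.10089 >1
  x=-4.326: |R|=1.07831 >1
  x=-4.218: |R|=1.05305 >1
Interval (-4.0000, 0).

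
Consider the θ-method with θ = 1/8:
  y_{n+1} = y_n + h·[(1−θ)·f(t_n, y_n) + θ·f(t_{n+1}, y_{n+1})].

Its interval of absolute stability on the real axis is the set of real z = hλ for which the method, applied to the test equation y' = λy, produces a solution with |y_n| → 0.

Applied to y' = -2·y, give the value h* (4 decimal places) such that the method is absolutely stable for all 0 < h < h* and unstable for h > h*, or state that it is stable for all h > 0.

On y'=λy, z=hλ:
  y_{n+1} = y_n + z·[7/8·y_n + 1/8·y_{n+1}] ⇒ (1 − 1/8z)y_{n+1} = (1 + 7/8z)y_n
  Hence R(z) = (1 + 7/8z)/(1 − 1/8z).

Solve |R(x)|<1 on ℝ⁻.
x=-1.64: |R|=0.3610
R=−1: 1+7/8x = −1+1/8x ⇒ -3/4x=2 ⇒ x=2/(-3/4)=-2.6667
Confirm numerically:
  x=-2.543: |R|=0.92962 <1
  x=-2.028: |R|=0.61787 <1
  x=-1.358: |R|=0.16093 <1
  x=-1.259: |R|=0.08781 <1
  x=-3.264: |R|=1.31818 >1
  x=-3.150: |R|=1.26009 >1
  x=-2.980: |R|=1.17122 >1
Stable set (-2.6667, 0).

(-2.6667,0); λ=-2 ⇒ h* = (8/3)/2 = 1.3333.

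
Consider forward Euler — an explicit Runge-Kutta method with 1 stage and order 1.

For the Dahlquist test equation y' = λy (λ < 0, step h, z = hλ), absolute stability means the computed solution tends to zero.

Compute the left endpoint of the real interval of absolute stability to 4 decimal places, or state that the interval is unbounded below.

Test eqn y'=λy, z=hλ:
  order 1, 1-stage ⇒ R(z)=1+z
  (e.g. R(-0.7)=0.30000, |R|=0.30000)

Boundary: |R(x)|=1, x<0.
x=-0.7: |R|=0.3000
|R(-2.14)|=1.1400 |R(-2.07)|=1.0700 |R(-0.52)|=0.4800
Bisect:
  x_lo=-2.8158 |R|=1.8158  x_hi=-0.3860 |R|=0.6140
  mid=-1.60087 |R|=0.60087 →hi
  mid=-2.20832 |R|=1.20832 →lo
  mid=-1.90460 |R|=0.90460 →hi
  mid=-2.05646 |R|=1.05646 →lo
  mid=-1.98053 |R|=0.98053 →hi
  mid=-2.01849 |R|=1.01849 →lo
  mid=-1.99951 |R|=0.99951 →hi
  mid=-2.00900 |R|=1.00900 →lo
  mid=-2.00426 |R|=1.00426 →lo
  ...
  [-2.00010,-1.99996] ⇒ x*=-2.0000
Stable set (-2.0000, 0).

left endpoint -2.0000.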